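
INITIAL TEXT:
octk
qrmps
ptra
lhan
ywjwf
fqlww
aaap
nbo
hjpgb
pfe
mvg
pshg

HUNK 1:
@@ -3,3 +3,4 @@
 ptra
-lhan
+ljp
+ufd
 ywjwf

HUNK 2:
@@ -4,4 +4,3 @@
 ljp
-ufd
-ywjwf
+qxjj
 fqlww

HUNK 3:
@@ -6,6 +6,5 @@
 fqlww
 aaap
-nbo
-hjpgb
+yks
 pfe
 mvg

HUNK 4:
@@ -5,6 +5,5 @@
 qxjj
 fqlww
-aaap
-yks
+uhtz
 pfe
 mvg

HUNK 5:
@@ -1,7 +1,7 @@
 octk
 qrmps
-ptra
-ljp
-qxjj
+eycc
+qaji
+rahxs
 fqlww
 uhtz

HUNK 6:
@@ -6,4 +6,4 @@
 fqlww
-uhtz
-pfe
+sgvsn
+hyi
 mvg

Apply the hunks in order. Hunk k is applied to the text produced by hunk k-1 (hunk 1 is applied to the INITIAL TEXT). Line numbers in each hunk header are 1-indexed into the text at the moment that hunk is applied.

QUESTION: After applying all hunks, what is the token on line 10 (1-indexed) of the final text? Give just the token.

Answer: pshg

Derivation:
Hunk 1: at line 3 remove [lhan] add [ljp,ufd] -> 13 lines: octk qrmps ptra ljp ufd ywjwf fqlww aaap nbo hjpgb pfe mvg pshg
Hunk 2: at line 4 remove [ufd,ywjwf] add [qxjj] -> 12 lines: octk qrmps ptra ljp qxjj fqlww aaap nbo hjpgb pfe mvg pshg
Hunk 3: at line 6 remove [nbo,hjpgb] add [yks] -> 11 lines: octk qrmps ptra ljp qxjj fqlww aaap yks pfe mvg pshg
Hunk 4: at line 5 remove [aaap,yks] add [uhtz] -> 10 lines: octk qrmps ptra ljp qxjj fqlww uhtz pfe mvg pshg
Hunk 5: at line 1 remove [ptra,ljp,qxjj] add [eycc,qaji,rahxs] -> 10 lines: octk qrmps eycc qaji rahxs fqlww uhtz pfe mvg pshg
Hunk 6: at line 6 remove [uhtz,pfe] add [sgvsn,hyi] -> 10 lines: octk qrmps eycc qaji rahxs fqlww sgvsn hyi mvg pshg
Final line 10: pshg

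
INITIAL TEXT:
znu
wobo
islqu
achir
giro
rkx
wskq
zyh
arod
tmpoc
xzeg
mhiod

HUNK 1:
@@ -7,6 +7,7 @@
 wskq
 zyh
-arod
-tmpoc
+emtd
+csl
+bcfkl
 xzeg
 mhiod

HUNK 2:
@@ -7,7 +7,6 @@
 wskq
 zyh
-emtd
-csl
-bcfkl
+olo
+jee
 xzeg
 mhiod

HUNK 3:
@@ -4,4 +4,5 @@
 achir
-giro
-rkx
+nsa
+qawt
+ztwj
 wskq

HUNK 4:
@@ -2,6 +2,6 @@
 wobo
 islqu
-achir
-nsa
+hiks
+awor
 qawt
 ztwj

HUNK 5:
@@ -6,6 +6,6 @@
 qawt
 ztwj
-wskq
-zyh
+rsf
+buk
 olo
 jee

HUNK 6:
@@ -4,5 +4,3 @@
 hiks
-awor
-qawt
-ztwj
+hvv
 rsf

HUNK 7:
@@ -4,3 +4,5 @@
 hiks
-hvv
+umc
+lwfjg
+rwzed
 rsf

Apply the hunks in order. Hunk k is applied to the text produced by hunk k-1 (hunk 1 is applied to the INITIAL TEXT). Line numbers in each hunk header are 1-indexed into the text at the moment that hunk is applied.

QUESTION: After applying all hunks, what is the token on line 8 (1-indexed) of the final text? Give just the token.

Hunk 1: at line 7 remove [arod,tmpoc] add [emtd,csl,bcfkl] -> 13 lines: znu wobo islqu achir giro rkx wskq zyh emtd csl bcfkl xzeg mhiod
Hunk 2: at line 7 remove [emtd,csl,bcfkl] add [olo,jee] -> 12 lines: znu wobo islqu achir giro rkx wskq zyh olo jee xzeg mhiod
Hunk 3: at line 4 remove [giro,rkx] add [nsa,qawt,ztwj] -> 13 lines: znu wobo islqu achir nsa qawt ztwj wskq zyh olo jee xzeg mhiod
Hunk 4: at line 2 remove [achir,nsa] add [hiks,awor] -> 13 lines: znu wobo islqu hiks awor qawt ztwj wskq zyh olo jee xzeg mhiod
Hunk 5: at line 6 remove [wskq,zyh] add [rsf,buk] -> 13 lines: znu wobo islqu hiks awor qawt ztwj rsf buk olo jee xzeg mhiod
Hunk 6: at line 4 remove [awor,qawt,ztwj] add [hvv] -> 11 lines: znu wobo islqu hiks hvv rsf buk olo jee xzeg mhiod
Hunk 7: at line 4 remove [hvv] add [umc,lwfjg,rwzed] -> 13 lines: znu wobo islqu hiks umc lwfjg rwzed rsf buk olo jee xzeg mhiod
Final line 8: rsf

Answer: rsf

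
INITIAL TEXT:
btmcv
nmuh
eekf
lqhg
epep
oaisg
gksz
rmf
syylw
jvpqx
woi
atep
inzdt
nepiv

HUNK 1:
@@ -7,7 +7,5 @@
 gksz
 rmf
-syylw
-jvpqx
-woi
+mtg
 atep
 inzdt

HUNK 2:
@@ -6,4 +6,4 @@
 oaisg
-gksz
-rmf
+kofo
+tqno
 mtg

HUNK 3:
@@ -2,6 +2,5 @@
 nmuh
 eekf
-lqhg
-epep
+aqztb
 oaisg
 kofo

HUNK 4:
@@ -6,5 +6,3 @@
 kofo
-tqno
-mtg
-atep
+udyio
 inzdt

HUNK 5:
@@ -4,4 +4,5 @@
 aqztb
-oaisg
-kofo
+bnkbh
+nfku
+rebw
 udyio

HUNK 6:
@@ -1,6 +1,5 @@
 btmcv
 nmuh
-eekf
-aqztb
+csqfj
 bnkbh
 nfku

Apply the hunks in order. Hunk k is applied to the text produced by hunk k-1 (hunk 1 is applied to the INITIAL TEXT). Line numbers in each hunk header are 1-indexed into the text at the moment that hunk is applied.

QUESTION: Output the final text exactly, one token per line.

Hunk 1: at line 7 remove [syylw,jvpqx,woi] add [mtg] -> 12 lines: btmcv nmuh eekf lqhg epep oaisg gksz rmf mtg atep inzdt nepiv
Hunk 2: at line 6 remove [gksz,rmf] add [kofo,tqno] -> 12 lines: btmcv nmuh eekf lqhg epep oaisg kofo tqno mtg atep inzdt nepiv
Hunk 3: at line 2 remove [lqhg,epep] add [aqztb] -> 11 lines: btmcv nmuh eekf aqztb oaisg kofo tqno mtg atep inzdt nepiv
Hunk 4: at line 6 remove [tqno,mtg,atep] add [udyio] -> 9 lines: btmcv nmuh eekf aqztb oaisg kofo udyio inzdt nepiv
Hunk 5: at line 4 remove [oaisg,kofo] add [bnkbh,nfku,rebw] -> 10 lines: btmcv nmuh eekf aqztb bnkbh nfku rebw udyio inzdt nepiv
Hunk 6: at line 1 remove [eekf,aqztb] add [csqfj] -> 9 lines: btmcv nmuh csqfj bnkbh nfku rebw udyio inzdt nepiv

Answer: btmcv
nmuh
csqfj
bnkbh
nfku
rebw
udyio
inzdt
nepiv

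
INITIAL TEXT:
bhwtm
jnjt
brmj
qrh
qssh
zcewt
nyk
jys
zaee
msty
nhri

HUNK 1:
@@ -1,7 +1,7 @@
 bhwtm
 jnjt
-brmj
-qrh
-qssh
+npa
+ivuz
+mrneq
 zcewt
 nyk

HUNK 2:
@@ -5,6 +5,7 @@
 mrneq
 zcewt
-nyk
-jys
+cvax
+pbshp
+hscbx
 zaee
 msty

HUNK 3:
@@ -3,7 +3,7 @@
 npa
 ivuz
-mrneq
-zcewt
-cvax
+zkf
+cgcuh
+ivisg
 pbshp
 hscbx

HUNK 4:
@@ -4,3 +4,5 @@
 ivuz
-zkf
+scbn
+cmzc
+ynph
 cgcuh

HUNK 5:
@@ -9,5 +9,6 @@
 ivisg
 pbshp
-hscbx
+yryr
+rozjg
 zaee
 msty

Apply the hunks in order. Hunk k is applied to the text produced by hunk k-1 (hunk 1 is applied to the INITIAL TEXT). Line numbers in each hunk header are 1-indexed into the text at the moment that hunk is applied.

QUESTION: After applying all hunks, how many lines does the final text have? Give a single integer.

Hunk 1: at line 1 remove [brmj,qrh,qssh] add [npa,ivuz,mrneq] -> 11 lines: bhwtm jnjt npa ivuz mrneq zcewt nyk jys zaee msty nhri
Hunk 2: at line 5 remove [nyk,jys] add [cvax,pbshp,hscbx] -> 12 lines: bhwtm jnjt npa ivuz mrneq zcewt cvax pbshp hscbx zaee msty nhri
Hunk 3: at line 3 remove [mrneq,zcewt,cvax] add [zkf,cgcuh,ivisg] -> 12 lines: bhwtm jnjt npa ivuz zkf cgcuh ivisg pbshp hscbx zaee msty nhri
Hunk 4: at line 4 remove [zkf] add [scbn,cmzc,ynph] -> 14 lines: bhwtm jnjt npa ivuz scbn cmzc ynph cgcuh ivisg pbshp hscbx zaee msty nhri
Hunk 5: at line 9 remove [hscbx] add [yryr,rozjg] -> 15 lines: bhwtm jnjt npa ivuz scbn cmzc ynph cgcuh ivisg pbshp yryr rozjg zaee msty nhri
Final line count: 15

Answer: 15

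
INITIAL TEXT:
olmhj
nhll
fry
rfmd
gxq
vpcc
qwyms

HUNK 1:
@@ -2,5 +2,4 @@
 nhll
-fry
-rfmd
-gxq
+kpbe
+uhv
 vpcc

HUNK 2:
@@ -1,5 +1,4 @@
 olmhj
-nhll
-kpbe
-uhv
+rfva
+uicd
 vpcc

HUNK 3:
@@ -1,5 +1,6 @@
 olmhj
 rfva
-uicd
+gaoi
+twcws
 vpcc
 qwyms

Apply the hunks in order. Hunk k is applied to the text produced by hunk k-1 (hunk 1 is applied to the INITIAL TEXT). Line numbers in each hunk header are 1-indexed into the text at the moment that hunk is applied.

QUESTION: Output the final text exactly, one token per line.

Answer: olmhj
rfva
gaoi
twcws
vpcc
qwyms

Derivation:
Hunk 1: at line 2 remove [fry,rfmd,gxq] add [kpbe,uhv] -> 6 lines: olmhj nhll kpbe uhv vpcc qwyms
Hunk 2: at line 1 remove [nhll,kpbe,uhv] add [rfva,uicd] -> 5 lines: olmhj rfva uicd vpcc qwyms
Hunk 3: at line 1 remove [uicd] add [gaoi,twcws] -> 6 lines: olmhj rfva gaoi twcws vpcc qwyms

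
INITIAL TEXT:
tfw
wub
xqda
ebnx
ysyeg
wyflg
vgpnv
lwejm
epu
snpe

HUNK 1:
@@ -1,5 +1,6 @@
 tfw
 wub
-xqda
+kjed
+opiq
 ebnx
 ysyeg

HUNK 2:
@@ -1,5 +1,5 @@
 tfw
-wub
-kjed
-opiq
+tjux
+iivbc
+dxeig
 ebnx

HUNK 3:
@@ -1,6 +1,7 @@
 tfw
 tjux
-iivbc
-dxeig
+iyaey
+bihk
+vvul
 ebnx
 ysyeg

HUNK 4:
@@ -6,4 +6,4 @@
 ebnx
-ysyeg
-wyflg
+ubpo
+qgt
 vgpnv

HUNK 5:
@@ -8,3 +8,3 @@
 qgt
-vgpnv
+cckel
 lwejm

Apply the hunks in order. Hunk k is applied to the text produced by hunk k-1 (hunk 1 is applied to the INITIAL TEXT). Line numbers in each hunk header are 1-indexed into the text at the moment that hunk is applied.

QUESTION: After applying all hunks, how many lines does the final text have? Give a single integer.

Answer: 12

Derivation:
Hunk 1: at line 1 remove [xqda] add [kjed,opiq] -> 11 lines: tfw wub kjed opiq ebnx ysyeg wyflg vgpnv lwejm epu snpe
Hunk 2: at line 1 remove [wub,kjed,opiq] add [tjux,iivbc,dxeig] -> 11 lines: tfw tjux iivbc dxeig ebnx ysyeg wyflg vgpnv lwejm epu snpe
Hunk 3: at line 1 remove [iivbc,dxeig] add [iyaey,bihk,vvul] -> 12 lines: tfw tjux iyaey bihk vvul ebnx ysyeg wyflg vgpnv lwejm epu snpe
Hunk 4: at line 6 remove [ysyeg,wyflg] add [ubpo,qgt] -> 12 lines: tfw tjux iyaey bihk vvul ebnx ubpo qgt vgpnv lwejm epu snpe
Hunk 5: at line 8 remove [vgpnv] add [cckel] -> 12 lines: tfw tjux iyaey bihk vvul ebnx ubpo qgt cckel lwejm epu snpe
Final line count: 12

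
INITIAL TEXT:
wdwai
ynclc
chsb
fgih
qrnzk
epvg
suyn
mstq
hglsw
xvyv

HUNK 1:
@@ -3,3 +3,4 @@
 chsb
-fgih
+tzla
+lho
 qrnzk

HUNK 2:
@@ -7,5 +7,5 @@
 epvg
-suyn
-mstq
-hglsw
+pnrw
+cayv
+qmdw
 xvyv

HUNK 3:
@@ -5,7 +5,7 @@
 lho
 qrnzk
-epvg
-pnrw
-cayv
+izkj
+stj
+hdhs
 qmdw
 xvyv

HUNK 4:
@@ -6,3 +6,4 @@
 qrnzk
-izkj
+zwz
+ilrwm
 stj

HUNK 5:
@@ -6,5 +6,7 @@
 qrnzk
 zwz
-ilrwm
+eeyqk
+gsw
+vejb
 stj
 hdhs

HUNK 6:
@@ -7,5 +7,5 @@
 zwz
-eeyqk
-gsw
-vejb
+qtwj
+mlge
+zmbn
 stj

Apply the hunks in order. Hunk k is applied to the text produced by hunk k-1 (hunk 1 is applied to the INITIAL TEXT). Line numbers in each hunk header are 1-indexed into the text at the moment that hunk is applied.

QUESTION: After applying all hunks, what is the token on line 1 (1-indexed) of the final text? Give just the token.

Hunk 1: at line 3 remove [fgih] add [tzla,lho] -> 11 lines: wdwai ynclc chsb tzla lho qrnzk epvg suyn mstq hglsw xvyv
Hunk 2: at line 7 remove [suyn,mstq,hglsw] add [pnrw,cayv,qmdw] -> 11 lines: wdwai ynclc chsb tzla lho qrnzk epvg pnrw cayv qmdw xvyv
Hunk 3: at line 5 remove [epvg,pnrw,cayv] add [izkj,stj,hdhs] -> 11 lines: wdwai ynclc chsb tzla lho qrnzk izkj stj hdhs qmdw xvyv
Hunk 4: at line 6 remove [izkj] add [zwz,ilrwm] -> 12 lines: wdwai ynclc chsb tzla lho qrnzk zwz ilrwm stj hdhs qmdw xvyv
Hunk 5: at line 6 remove [ilrwm] add [eeyqk,gsw,vejb] -> 14 lines: wdwai ynclc chsb tzla lho qrnzk zwz eeyqk gsw vejb stj hdhs qmdw xvyv
Hunk 6: at line 7 remove [eeyqk,gsw,vejb] add [qtwj,mlge,zmbn] -> 14 lines: wdwai ynclc chsb tzla lho qrnzk zwz qtwj mlge zmbn stj hdhs qmdw xvyv
Final line 1: wdwai

Answer: wdwai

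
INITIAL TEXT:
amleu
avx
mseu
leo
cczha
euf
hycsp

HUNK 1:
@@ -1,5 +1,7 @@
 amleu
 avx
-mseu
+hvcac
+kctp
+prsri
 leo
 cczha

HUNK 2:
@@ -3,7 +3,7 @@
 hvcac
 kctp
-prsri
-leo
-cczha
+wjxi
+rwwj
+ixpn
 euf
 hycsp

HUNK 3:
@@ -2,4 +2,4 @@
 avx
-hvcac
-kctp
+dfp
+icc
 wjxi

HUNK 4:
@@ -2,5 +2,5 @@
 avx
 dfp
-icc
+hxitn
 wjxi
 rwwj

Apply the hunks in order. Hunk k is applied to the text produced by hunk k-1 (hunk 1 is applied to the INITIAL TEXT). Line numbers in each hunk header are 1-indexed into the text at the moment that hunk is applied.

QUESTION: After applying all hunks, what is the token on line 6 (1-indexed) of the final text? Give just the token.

Answer: rwwj

Derivation:
Hunk 1: at line 1 remove [mseu] add [hvcac,kctp,prsri] -> 9 lines: amleu avx hvcac kctp prsri leo cczha euf hycsp
Hunk 2: at line 3 remove [prsri,leo,cczha] add [wjxi,rwwj,ixpn] -> 9 lines: amleu avx hvcac kctp wjxi rwwj ixpn euf hycsp
Hunk 3: at line 2 remove [hvcac,kctp] add [dfp,icc] -> 9 lines: amleu avx dfp icc wjxi rwwj ixpn euf hycsp
Hunk 4: at line 2 remove [icc] add [hxitn] -> 9 lines: amleu avx dfp hxitn wjxi rwwj ixpn euf hycsp
Final line 6: rwwj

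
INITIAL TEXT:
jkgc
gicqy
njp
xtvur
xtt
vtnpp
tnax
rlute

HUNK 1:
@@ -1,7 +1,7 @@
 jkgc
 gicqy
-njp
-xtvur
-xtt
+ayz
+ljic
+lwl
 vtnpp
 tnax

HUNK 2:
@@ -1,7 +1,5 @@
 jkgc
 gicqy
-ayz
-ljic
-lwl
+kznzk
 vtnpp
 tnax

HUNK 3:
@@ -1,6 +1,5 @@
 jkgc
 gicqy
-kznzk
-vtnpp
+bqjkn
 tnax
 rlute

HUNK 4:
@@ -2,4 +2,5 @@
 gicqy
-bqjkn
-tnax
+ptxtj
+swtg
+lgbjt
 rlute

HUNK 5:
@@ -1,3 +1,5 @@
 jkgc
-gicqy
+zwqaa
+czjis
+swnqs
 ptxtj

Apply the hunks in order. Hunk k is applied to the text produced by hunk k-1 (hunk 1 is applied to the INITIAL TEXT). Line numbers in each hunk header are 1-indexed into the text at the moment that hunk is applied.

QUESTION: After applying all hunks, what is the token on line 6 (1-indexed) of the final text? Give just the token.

Hunk 1: at line 1 remove [njp,xtvur,xtt] add [ayz,ljic,lwl] -> 8 lines: jkgc gicqy ayz ljic lwl vtnpp tnax rlute
Hunk 2: at line 1 remove [ayz,ljic,lwl] add [kznzk] -> 6 lines: jkgc gicqy kznzk vtnpp tnax rlute
Hunk 3: at line 1 remove [kznzk,vtnpp] add [bqjkn] -> 5 lines: jkgc gicqy bqjkn tnax rlute
Hunk 4: at line 2 remove [bqjkn,tnax] add [ptxtj,swtg,lgbjt] -> 6 lines: jkgc gicqy ptxtj swtg lgbjt rlute
Hunk 5: at line 1 remove [gicqy] add [zwqaa,czjis,swnqs] -> 8 lines: jkgc zwqaa czjis swnqs ptxtj swtg lgbjt rlute
Final line 6: swtg

Answer: swtg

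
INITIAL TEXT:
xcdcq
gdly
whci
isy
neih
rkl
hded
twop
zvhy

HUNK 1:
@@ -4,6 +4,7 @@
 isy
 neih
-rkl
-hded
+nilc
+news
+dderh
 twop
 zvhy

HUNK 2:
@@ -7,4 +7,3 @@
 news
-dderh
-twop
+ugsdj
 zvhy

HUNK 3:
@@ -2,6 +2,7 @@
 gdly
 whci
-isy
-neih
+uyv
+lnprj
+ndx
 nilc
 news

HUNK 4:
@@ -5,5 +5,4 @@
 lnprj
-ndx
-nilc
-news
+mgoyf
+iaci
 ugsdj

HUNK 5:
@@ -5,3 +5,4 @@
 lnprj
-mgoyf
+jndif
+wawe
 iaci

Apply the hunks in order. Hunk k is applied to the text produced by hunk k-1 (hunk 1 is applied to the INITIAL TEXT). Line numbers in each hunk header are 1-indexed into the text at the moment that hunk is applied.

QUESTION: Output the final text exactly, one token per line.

Answer: xcdcq
gdly
whci
uyv
lnprj
jndif
wawe
iaci
ugsdj
zvhy

Derivation:
Hunk 1: at line 4 remove [rkl,hded] add [nilc,news,dderh] -> 10 lines: xcdcq gdly whci isy neih nilc news dderh twop zvhy
Hunk 2: at line 7 remove [dderh,twop] add [ugsdj] -> 9 lines: xcdcq gdly whci isy neih nilc news ugsdj zvhy
Hunk 3: at line 2 remove [isy,neih] add [uyv,lnprj,ndx] -> 10 lines: xcdcq gdly whci uyv lnprj ndx nilc news ugsdj zvhy
Hunk 4: at line 5 remove [ndx,nilc,news] add [mgoyf,iaci] -> 9 lines: xcdcq gdly whci uyv lnprj mgoyf iaci ugsdj zvhy
Hunk 5: at line 5 remove [mgoyf] add [jndif,wawe] -> 10 lines: xcdcq gdly whci uyv lnprj jndif wawe iaci ugsdj zvhy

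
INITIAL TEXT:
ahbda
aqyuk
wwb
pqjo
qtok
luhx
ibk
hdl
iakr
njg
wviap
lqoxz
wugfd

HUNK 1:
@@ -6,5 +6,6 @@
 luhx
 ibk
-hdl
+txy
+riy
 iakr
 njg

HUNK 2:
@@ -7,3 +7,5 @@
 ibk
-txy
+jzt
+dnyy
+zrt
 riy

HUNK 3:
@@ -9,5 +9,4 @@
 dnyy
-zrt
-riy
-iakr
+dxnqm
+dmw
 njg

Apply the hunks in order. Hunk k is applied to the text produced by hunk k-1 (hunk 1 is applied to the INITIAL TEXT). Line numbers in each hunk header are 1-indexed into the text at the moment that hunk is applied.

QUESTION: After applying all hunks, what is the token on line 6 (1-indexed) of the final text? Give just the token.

Answer: luhx

Derivation:
Hunk 1: at line 6 remove [hdl] add [txy,riy] -> 14 lines: ahbda aqyuk wwb pqjo qtok luhx ibk txy riy iakr njg wviap lqoxz wugfd
Hunk 2: at line 7 remove [txy] add [jzt,dnyy,zrt] -> 16 lines: ahbda aqyuk wwb pqjo qtok luhx ibk jzt dnyy zrt riy iakr njg wviap lqoxz wugfd
Hunk 3: at line 9 remove [zrt,riy,iakr] add [dxnqm,dmw] -> 15 lines: ahbda aqyuk wwb pqjo qtok luhx ibk jzt dnyy dxnqm dmw njg wviap lqoxz wugfd
Final line 6: luhx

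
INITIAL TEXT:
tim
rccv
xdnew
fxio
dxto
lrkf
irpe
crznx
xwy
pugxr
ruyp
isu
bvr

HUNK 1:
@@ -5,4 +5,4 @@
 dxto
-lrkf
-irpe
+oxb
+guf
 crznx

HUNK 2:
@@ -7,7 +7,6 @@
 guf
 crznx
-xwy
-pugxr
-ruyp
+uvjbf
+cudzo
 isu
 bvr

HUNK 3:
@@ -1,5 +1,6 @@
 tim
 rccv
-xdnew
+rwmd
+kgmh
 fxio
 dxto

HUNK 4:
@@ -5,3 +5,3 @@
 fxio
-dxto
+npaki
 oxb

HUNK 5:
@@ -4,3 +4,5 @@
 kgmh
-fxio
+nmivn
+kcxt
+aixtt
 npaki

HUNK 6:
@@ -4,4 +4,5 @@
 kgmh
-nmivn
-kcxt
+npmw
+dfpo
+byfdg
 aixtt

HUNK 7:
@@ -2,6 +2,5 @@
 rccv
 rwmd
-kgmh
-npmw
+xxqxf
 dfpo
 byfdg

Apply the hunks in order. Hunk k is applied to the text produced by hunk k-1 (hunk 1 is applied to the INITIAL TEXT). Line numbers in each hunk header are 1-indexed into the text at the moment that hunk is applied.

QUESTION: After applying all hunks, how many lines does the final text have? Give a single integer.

Answer: 15

Derivation:
Hunk 1: at line 5 remove [lrkf,irpe] add [oxb,guf] -> 13 lines: tim rccv xdnew fxio dxto oxb guf crznx xwy pugxr ruyp isu bvr
Hunk 2: at line 7 remove [xwy,pugxr,ruyp] add [uvjbf,cudzo] -> 12 lines: tim rccv xdnew fxio dxto oxb guf crznx uvjbf cudzo isu bvr
Hunk 3: at line 1 remove [xdnew] add [rwmd,kgmh] -> 13 lines: tim rccv rwmd kgmh fxio dxto oxb guf crznx uvjbf cudzo isu bvr
Hunk 4: at line 5 remove [dxto] add [npaki] -> 13 lines: tim rccv rwmd kgmh fxio npaki oxb guf crznx uvjbf cudzo isu bvr
Hunk 5: at line 4 remove [fxio] add [nmivn,kcxt,aixtt] -> 15 lines: tim rccv rwmd kgmh nmivn kcxt aixtt npaki oxb guf crznx uvjbf cudzo isu bvr
Hunk 6: at line 4 remove [nmivn,kcxt] add [npmw,dfpo,byfdg] -> 16 lines: tim rccv rwmd kgmh npmw dfpo byfdg aixtt npaki oxb guf crznx uvjbf cudzo isu bvr
Hunk 7: at line 2 remove [kgmh,npmw] add [xxqxf] -> 15 lines: tim rccv rwmd xxqxf dfpo byfdg aixtt npaki oxb guf crznx uvjbf cudzo isu bvr
Final line count: 15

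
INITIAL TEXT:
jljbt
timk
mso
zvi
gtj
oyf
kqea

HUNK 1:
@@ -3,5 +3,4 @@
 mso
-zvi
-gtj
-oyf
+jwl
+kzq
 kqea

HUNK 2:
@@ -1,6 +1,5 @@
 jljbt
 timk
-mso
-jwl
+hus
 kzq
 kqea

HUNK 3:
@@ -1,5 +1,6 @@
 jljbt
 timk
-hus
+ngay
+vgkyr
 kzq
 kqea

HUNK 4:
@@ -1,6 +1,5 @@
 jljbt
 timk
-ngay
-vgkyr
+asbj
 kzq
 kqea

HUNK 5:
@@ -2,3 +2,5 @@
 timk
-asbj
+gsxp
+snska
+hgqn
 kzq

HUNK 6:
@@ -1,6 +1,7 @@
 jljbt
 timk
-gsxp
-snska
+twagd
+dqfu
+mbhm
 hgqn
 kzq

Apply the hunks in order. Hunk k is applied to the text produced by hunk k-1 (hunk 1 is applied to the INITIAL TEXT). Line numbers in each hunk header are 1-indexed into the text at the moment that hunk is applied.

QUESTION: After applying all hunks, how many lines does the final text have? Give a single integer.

Answer: 8

Derivation:
Hunk 1: at line 3 remove [zvi,gtj,oyf] add [jwl,kzq] -> 6 lines: jljbt timk mso jwl kzq kqea
Hunk 2: at line 1 remove [mso,jwl] add [hus] -> 5 lines: jljbt timk hus kzq kqea
Hunk 3: at line 1 remove [hus] add [ngay,vgkyr] -> 6 lines: jljbt timk ngay vgkyr kzq kqea
Hunk 4: at line 1 remove [ngay,vgkyr] add [asbj] -> 5 lines: jljbt timk asbj kzq kqea
Hunk 5: at line 2 remove [asbj] add [gsxp,snska,hgqn] -> 7 lines: jljbt timk gsxp snska hgqn kzq kqea
Hunk 6: at line 1 remove [gsxp,snska] add [twagd,dqfu,mbhm] -> 8 lines: jljbt timk twagd dqfu mbhm hgqn kzq kqea
Final line count: 8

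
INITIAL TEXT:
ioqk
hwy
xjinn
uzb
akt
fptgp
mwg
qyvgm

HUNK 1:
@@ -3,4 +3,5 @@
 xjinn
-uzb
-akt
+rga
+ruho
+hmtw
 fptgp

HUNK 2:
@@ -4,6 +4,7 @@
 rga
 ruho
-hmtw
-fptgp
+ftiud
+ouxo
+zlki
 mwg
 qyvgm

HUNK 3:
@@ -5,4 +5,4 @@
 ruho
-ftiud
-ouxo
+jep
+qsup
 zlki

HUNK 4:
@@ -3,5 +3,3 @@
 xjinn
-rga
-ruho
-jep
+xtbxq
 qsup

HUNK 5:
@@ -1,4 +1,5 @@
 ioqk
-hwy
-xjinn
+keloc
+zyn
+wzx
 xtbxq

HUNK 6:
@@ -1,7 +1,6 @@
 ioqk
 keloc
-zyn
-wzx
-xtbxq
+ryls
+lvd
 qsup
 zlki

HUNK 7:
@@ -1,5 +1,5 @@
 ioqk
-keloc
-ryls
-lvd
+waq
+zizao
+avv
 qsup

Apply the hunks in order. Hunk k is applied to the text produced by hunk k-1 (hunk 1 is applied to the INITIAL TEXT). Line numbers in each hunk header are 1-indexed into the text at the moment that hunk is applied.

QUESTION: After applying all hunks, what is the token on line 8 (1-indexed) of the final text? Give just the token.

Answer: qyvgm

Derivation:
Hunk 1: at line 3 remove [uzb,akt] add [rga,ruho,hmtw] -> 9 lines: ioqk hwy xjinn rga ruho hmtw fptgp mwg qyvgm
Hunk 2: at line 4 remove [hmtw,fptgp] add [ftiud,ouxo,zlki] -> 10 lines: ioqk hwy xjinn rga ruho ftiud ouxo zlki mwg qyvgm
Hunk 3: at line 5 remove [ftiud,ouxo] add [jep,qsup] -> 10 lines: ioqk hwy xjinn rga ruho jep qsup zlki mwg qyvgm
Hunk 4: at line 3 remove [rga,ruho,jep] add [xtbxq] -> 8 lines: ioqk hwy xjinn xtbxq qsup zlki mwg qyvgm
Hunk 5: at line 1 remove [hwy,xjinn] add [keloc,zyn,wzx] -> 9 lines: ioqk keloc zyn wzx xtbxq qsup zlki mwg qyvgm
Hunk 6: at line 1 remove [zyn,wzx,xtbxq] add [ryls,lvd] -> 8 lines: ioqk keloc ryls lvd qsup zlki mwg qyvgm
Hunk 7: at line 1 remove [keloc,ryls,lvd] add [waq,zizao,avv] -> 8 lines: ioqk waq zizao avv qsup zlki mwg qyvgm
Final line 8: qyvgm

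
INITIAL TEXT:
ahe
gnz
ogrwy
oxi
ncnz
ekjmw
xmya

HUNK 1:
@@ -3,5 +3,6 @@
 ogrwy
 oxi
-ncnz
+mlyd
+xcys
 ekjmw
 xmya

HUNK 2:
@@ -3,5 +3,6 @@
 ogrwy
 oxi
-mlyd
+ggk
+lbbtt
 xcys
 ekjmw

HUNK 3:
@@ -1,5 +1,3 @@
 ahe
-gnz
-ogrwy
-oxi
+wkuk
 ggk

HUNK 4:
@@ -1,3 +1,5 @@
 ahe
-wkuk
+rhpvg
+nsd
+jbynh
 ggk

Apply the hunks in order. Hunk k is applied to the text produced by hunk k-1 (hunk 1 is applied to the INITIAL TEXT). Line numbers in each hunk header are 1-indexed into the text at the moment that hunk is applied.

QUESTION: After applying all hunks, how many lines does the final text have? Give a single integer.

Hunk 1: at line 3 remove [ncnz] add [mlyd,xcys] -> 8 lines: ahe gnz ogrwy oxi mlyd xcys ekjmw xmya
Hunk 2: at line 3 remove [mlyd] add [ggk,lbbtt] -> 9 lines: ahe gnz ogrwy oxi ggk lbbtt xcys ekjmw xmya
Hunk 3: at line 1 remove [gnz,ogrwy,oxi] add [wkuk] -> 7 lines: ahe wkuk ggk lbbtt xcys ekjmw xmya
Hunk 4: at line 1 remove [wkuk] add [rhpvg,nsd,jbynh] -> 9 lines: ahe rhpvg nsd jbynh ggk lbbtt xcys ekjmw xmya
Final line count: 9

Answer: 9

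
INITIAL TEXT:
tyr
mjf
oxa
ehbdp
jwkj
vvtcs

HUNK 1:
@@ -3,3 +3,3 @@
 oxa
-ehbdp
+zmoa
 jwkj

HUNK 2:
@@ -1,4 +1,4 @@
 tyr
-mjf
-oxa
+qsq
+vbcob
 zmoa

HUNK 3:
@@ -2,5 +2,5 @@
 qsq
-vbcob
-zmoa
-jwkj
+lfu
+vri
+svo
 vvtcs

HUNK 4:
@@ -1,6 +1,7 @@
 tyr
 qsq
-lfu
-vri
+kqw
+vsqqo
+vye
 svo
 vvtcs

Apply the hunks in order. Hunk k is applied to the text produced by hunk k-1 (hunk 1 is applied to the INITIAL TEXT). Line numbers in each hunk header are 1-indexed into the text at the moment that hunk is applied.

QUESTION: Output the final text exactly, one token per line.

Hunk 1: at line 3 remove [ehbdp] add [zmoa] -> 6 lines: tyr mjf oxa zmoa jwkj vvtcs
Hunk 2: at line 1 remove [mjf,oxa] add [qsq,vbcob] -> 6 lines: tyr qsq vbcob zmoa jwkj vvtcs
Hunk 3: at line 2 remove [vbcob,zmoa,jwkj] add [lfu,vri,svo] -> 6 lines: tyr qsq lfu vri svo vvtcs
Hunk 4: at line 1 remove [lfu,vri] add [kqw,vsqqo,vye] -> 7 lines: tyr qsq kqw vsqqo vye svo vvtcs

Answer: tyr
qsq
kqw
vsqqo
vye
svo
vvtcs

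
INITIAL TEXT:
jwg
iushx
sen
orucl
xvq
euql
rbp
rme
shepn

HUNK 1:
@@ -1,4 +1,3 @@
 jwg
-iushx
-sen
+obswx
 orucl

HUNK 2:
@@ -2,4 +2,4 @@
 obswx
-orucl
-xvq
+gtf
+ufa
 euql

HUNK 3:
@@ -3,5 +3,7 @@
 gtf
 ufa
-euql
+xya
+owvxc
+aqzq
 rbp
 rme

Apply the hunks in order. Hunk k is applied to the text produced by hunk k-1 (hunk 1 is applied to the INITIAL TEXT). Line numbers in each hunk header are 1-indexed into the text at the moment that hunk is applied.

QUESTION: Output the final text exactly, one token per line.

Hunk 1: at line 1 remove [iushx,sen] add [obswx] -> 8 lines: jwg obswx orucl xvq euql rbp rme shepn
Hunk 2: at line 2 remove [orucl,xvq] add [gtf,ufa] -> 8 lines: jwg obswx gtf ufa euql rbp rme shepn
Hunk 3: at line 3 remove [euql] add [xya,owvxc,aqzq] -> 10 lines: jwg obswx gtf ufa xya owvxc aqzq rbp rme shepn

Answer: jwg
obswx
gtf
ufa
xya
owvxc
aqzq
rbp
rme
shepn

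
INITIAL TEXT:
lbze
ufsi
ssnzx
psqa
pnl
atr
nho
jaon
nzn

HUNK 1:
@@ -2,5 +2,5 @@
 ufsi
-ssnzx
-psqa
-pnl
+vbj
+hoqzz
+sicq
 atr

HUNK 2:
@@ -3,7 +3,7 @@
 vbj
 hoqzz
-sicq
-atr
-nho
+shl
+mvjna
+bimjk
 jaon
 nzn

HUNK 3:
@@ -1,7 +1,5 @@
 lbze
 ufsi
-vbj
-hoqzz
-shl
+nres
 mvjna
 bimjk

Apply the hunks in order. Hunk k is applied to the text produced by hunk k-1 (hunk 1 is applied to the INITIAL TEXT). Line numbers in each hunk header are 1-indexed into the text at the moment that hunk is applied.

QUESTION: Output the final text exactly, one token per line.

Answer: lbze
ufsi
nres
mvjna
bimjk
jaon
nzn

Derivation:
Hunk 1: at line 2 remove [ssnzx,psqa,pnl] add [vbj,hoqzz,sicq] -> 9 lines: lbze ufsi vbj hoqzz sicq atr nho jaon nzn
Hunk 2: at line 3 remove [sicq,atr,nho] add [shl,mvjna,bimjk] -> 9 lines: lbze ufsi vbj hoqzz shl mvjna bimjk jaon nzn
Hunk 3: at line 1 remove [vbj,hoqzz,shl] add [nres] -> 7 lines: lbze ufsi nres mvjna bimjk jaon nzn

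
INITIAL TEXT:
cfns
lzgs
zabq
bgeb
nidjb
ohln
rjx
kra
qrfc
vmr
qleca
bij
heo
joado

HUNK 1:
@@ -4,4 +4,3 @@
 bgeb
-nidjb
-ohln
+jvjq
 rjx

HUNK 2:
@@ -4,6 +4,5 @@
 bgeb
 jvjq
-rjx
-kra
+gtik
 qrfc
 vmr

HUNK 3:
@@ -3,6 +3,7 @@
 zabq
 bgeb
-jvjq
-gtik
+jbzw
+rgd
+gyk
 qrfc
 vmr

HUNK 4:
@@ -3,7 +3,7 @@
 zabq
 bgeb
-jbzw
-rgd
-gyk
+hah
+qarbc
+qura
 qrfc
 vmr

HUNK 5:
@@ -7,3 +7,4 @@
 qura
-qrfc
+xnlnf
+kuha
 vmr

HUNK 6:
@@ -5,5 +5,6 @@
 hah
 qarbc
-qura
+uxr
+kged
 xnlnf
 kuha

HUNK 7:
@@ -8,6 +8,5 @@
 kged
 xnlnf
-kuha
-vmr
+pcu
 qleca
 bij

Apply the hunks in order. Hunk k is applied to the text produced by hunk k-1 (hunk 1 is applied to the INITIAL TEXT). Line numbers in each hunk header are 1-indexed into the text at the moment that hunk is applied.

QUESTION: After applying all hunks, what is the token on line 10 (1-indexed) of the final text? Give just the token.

Answer: pcu

Derivation:
Hunk 1: at line 4 remove [nidjb,ohln] add [jvjq] -> 13 lines: cfns lzgs zabq bgeb jvjq rjx kra qrfc vmr qleca bij heo joado
Hunk 2: at line 4 remove [rjx,kra] add [gtik] -> 12 lines: cfns lzgs zabq bgeb jvjq gtik qrfc vmr qleca bij heo joado
Hunk 3: at line 3 remove [jvjq,gtik] add [jbzw,rgd,gyk] -> 13 lines: cfns lzgs zabq bgeb jbzw rgd gyk qrfc vmr qleca bij heo joado
Hunk 4: at line 3 remove [jbzw,rgd,gyk] add [hah,qarbc,qura] -> 13 lines: cfns lzgs zabq bgeb hah qarbc qura qrfc vmr qleca bij heo joado
Hunk 5: at line 7 remove [qrfc] add [xnlnf,kuha] -> 14 lines: cfns lzgs zabq bgeb hah qarbc qura xnlnf kuha vmr qleca bij heo joado
Hunk 6: at line 5 remove [qura] add [uxr,kged] -> 15 lines: cfns lzgs zabq bgeb hah qarbc uxr kged xnlnf kuha vmr qleca bij heo joado
Hunk 7: at line 8 remove [kuha,vmr] add [pcu] -> 14 lines: cfns lzgs zabq bgeb hah qarbc uxr kged xnlnf pcu qleca bij heo joado
Final line 10: pcu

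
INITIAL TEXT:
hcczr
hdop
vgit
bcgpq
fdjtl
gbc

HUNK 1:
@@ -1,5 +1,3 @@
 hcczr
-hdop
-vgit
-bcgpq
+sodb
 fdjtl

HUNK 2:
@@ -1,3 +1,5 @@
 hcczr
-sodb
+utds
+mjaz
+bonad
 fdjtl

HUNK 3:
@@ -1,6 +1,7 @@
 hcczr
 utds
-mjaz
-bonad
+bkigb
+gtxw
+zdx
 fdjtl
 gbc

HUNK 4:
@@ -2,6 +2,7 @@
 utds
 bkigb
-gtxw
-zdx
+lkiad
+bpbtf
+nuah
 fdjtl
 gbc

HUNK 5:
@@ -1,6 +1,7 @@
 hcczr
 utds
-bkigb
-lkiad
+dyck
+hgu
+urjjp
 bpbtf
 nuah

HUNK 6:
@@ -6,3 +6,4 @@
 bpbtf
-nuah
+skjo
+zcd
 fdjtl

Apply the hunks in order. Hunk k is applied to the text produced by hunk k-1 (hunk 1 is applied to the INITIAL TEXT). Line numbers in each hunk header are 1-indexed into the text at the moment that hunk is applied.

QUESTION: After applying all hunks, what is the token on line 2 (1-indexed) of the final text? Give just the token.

Answer: utds

Derivation:
Hunk 1: at line 1 remove [hdop,vgit,bcgpq] add [sodb] -> 4 lines: hcczr sodb fdjtl gbc
Hunk 2: at line 1 remove [sodb] add [utds,mjaz,bonad] -> 6 lines: hcczr utds mjaz bonad fdjtl gbc
Hunk 3: at line 1 remove [mjaz,bonad] add [bkigb,gtxw,zdx] -> 7 lines: hcczr utds bkigb gtxw zdx fdjtl gbc
Hunk 4: at line 2 remove [gtxw,zdx] add [lkiad,bpbtf,nuah] -> 8 lines: hcczr utds bkigb lkiad bpbtf nuah fdjtl gbc
Hunk 5: at line 1 remove [bkigb,lkiad] add [dyck,hgu,urjjp] -> 9 lines: hcczr utds dyck hgu urjjp bpbtf nuah fdjtl gbc
Hunk 6: at line 6 remove [nuah] add [skjo,zcd] -> 10 lines: hcczr utds dyck hgu urjjp bpbtf skjo zcd fdjtl gbc
Final line 2: utds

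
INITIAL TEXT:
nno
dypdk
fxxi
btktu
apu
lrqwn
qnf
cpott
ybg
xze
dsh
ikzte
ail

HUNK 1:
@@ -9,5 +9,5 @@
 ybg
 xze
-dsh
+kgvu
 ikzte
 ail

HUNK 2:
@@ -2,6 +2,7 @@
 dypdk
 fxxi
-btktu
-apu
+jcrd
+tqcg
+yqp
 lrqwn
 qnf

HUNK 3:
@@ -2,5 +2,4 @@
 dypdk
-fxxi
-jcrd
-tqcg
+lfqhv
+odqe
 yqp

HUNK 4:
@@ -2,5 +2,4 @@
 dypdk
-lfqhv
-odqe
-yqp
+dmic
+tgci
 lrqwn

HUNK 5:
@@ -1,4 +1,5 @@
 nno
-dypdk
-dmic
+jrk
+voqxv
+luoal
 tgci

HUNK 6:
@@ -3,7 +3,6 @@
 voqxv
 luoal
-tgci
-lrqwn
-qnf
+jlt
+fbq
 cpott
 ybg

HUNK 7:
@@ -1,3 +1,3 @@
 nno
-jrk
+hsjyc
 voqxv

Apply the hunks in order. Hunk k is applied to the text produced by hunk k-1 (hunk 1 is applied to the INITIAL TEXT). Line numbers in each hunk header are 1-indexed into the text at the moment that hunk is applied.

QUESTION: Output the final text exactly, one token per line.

Hunk 1: at line 9 remove [dsh] add [kgvu] -> 13 lines: nno dypdk fxxi btktu apu lrqwn qnf cpott ybg xze kgvu ikzte ail
Hunk 2: at line 2 remove [btktu,apu] add [jcrd,tqcg,yqp] -> 14 lines: nno dypdk fxxi jcrd tqcg yqp lrqwn qnf cpott ybg xze kgvu ikzte ail
Hunk 3: at line 2 remove [fxxi,jcrd,tqcg] add [lfqhv,odqe] -> 13 lines: nno dypdk lfqhv odqe yqp lrqwn qnf cpott ybg xze kgvu ikzte ail
Hunk 4: at line 2 remove [lfqhv,odqe,yqp] add [dmic,tgci] -> 12 lines: nno dypdk dmic tgci lrqwn qnf cpott ybg xze kgvu ikzte ail
Hunk 5: at line 1 remove [dypdk,dmic] add [jrk,voqxv,luoal] -> 13 lines: nno jrk voqxv luoal tgci lrqwn qnf cpott ybg xze kgvu ikzte ail
Hunk 6: at line 3 remove [tgci,lrqwn,qnf] add [jlt,fbq] -> 12 lines: nno jrk voqxv luoal jlt fbq cpott ybg xze kgvu ikzte ail
Hunk 7: at line 1 remove [jrk] add [hsjyc] -> 12 lines: nno hsjyc voqxv luoal jlt fbq cpott ybg xze kgvu ikzte ail

Answer: nno
hsjyc
voqxv
luoal
jlt
fbq
cpott
ybg
xze
kgvu
ikzte
ail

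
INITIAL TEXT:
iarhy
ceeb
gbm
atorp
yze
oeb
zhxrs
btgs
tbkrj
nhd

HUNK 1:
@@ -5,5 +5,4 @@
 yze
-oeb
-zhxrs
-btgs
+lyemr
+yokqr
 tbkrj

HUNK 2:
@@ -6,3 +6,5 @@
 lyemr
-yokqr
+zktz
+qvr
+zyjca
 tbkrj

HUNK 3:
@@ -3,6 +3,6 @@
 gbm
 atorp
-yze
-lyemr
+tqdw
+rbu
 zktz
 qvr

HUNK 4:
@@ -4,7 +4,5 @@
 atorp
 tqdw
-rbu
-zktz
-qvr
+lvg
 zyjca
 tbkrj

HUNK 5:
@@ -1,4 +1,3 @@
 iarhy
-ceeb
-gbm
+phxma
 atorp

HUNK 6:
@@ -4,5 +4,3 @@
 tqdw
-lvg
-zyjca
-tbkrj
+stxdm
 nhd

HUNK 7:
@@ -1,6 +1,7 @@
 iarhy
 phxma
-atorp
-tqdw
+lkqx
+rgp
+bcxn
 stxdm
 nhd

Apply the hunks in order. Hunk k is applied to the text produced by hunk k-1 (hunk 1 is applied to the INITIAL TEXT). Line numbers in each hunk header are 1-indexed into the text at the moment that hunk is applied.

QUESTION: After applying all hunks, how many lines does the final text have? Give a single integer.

Answer: 7

Derivation:
Hunk 1: at line 5 remove [oeb,zhxrs,btgs] add [lyemr,yokqr] -> 9 lines: iarhy ceeb gbm atorp yze lyemr yokqr tbkrj nhd
Hunk 2: at line 6 remove [yokqr] add [zktz,qvr,zyjca] -> 11 lines: iarhy ceeb gbm atorp yze lyemr zktz qvr zyjca tbkrj nhd
Hunk 3: at line 3 remove [yze,lyemr] add [tqdw,rbu] -> 11 lines: iarhy ceeb gbm atorp tqdw rbu zktz qvr zyjca tbkrj nhd
Hunk 4: at line 4 remove [rbu,zktz,qvr] add [lvg] -> 9 lines: iarhy ceeb gbm atorp tqdw lvg zyjca tbkrj nhd
Hunk 5: at line 1 remove [ceeb,gbm] add [phxma] -> 8 lines: iarhy phxma atorp tqdw lvg zyjca tbkrj nhd
Hunk 6: at line 4 remove [lvg,zyjca,tbkrj] add [stxdm] -> 6 lines: iarhy phxma atorp tqdw stxdm nhd
Hunk 7: at line 1 remove [atorp,tqdw] add [lkqx,rgp,bcxn] -> 7 lines: iarhy phxma lkqx rgp bcxn stxdm nhd
Final line count: 7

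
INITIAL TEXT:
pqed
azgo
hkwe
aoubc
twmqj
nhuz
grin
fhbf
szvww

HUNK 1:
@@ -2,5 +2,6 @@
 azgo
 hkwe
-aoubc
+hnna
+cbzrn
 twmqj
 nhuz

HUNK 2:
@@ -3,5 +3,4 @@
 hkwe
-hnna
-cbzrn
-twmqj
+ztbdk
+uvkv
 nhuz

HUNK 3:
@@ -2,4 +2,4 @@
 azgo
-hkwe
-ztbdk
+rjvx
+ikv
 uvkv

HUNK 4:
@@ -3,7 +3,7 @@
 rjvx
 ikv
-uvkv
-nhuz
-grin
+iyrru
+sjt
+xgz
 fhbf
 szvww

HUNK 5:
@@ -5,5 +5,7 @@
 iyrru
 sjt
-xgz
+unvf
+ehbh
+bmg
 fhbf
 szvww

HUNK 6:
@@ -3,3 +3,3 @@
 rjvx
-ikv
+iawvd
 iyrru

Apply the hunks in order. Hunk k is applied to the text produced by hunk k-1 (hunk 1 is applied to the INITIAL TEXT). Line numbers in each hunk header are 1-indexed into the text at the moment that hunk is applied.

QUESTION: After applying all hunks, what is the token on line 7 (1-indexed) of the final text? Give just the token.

Hunk 1: at line 2 remove [aoubc] add [hnna,cbzrn] -> 10 lines: pqed azgo hkwe hnna cbzrn twmqj nhuz grin fhbf szvww
Hunk 2: at line 3 remove [hnna,cbzrn,twmqj] add [ztbdk,uvkv] -> 9 lines: pqed azgo hkwe ztbdk uvkv nhuz grin fhbf szvww
Hunk 3: at line 2 remove [hkwe,ztbdk] add [rjvx,ikv] -> 9 lines: pqed azgo rjvx ikv uvkv nhuz grin fhbf szvww
Hunk 4: at line 3 remove [uvkv,nhuz,grin] add [iyrru,sjt,xgz] -> 9 lines: pqed azgo rjvx ikv iyrru sjt xgz fhbf szvww
Hunk 5: at line 5 remove [xgz] add [unvf,ehbh,bmg] -> 11 lines: pqed azgo rjvx ikv iyrru sjt unvf ehbh bmg fhbf szvww
Hunk 6: at line 3 remove [ikv] add [iawvd] -> 11 lines: pqed azgo rjvx iawvd iyrru sjt unvf ehbh bmg fhbf szvww
Final line 7: unvf

Answer: unvf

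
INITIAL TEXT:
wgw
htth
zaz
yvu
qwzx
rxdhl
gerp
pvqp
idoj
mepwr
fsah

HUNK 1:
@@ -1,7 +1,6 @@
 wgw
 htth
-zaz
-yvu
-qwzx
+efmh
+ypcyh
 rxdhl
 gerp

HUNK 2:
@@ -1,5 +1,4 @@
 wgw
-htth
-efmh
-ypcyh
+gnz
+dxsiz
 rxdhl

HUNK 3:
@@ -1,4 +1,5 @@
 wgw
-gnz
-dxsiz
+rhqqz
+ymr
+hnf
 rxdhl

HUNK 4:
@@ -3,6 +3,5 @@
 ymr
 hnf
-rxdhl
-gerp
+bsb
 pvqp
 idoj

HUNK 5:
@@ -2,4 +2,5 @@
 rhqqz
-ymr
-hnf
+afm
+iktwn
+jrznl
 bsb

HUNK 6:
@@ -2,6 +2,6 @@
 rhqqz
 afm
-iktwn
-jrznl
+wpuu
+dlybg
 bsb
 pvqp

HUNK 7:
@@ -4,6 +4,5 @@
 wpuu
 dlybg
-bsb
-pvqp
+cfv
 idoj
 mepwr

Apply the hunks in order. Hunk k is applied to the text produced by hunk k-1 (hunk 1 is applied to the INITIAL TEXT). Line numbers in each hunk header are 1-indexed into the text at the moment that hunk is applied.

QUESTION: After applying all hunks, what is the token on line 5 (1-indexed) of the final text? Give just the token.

Hunk 1: at line 1 remove [zaz,yvu,qwzx] add [efmh,ypcyh] -> 10 lines: wgw htth efmh ypcyh rxdhl gerp pvqp idoj mepwr fsah
Hunk 2: at line 1 remove [htth,efmh,ypcyh] add [gnz,dxsiz] -> 9 lines: wgw gnz dxsiz rxdhl gerp pvqp idoj mepwr fsah
Hunk 3: at line 1 remove [gnz,dxsiz] add [rhqqz,ymr,hnf] -> 10 lines: wgw rhqqz ymr hnf rxdhl gerp pvqp idoj mepwr fsah
Hunk 4: at line 3 remove [rxdhl,gerp] add [bsb] -> 9 lines: wgw rhqqz ymr hnf bsb pvqp idoj mepwr fsah
Hunk 5: at line 2 remove [ymr,hnf] add [afm,iktwn,jrznl] -> 10 lines: wgw rhqqz afm iktwn jrznl bsb pvqp idoj mepwr fsah
Hunk 6: at line 2 remove [iktwn,jrznl] add [wpuu,dlybg] -> 10 lines: wgw rhqqz afm wpuu dlybg bsb pvqp idoj mepwr fsah
Hunk 7: at line 4 remove [bsb,pvqp] add [cfv] -> 9 lines: wgw rhqqz afm wpuu dlybg cfv idoj mepwr fsah
Final line 5: dlybg

Answer: dlybg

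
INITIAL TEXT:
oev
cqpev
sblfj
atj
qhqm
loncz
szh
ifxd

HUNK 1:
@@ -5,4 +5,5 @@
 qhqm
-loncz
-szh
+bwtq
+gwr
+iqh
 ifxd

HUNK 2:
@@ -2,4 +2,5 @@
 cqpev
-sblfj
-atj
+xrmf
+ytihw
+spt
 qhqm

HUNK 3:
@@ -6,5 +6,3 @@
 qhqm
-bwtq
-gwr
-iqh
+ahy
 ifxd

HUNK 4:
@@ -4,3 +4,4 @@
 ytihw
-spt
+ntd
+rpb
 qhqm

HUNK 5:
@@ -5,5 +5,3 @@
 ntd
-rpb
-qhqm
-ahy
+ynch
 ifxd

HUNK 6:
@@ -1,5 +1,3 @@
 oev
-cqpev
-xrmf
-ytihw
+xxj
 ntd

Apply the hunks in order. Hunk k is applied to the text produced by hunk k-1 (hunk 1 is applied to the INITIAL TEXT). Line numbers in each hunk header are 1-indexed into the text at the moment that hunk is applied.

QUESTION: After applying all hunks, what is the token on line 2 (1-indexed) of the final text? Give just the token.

Answer: xxj

Derivation:
Hunk 1: at line 5 remove [loncz,szh] add [bwtq,gwr,iqh] -> 9 lines: oev cqpev sblfj atj qhqm bwtq gwr iqh ifxd
Hunk 2: at line 2 remove [sblfj,atj] add [xrmf,ytihw,spt] -> 10 lines: oev cqpev xrmf ytihw spt qhqm bwtq gwr iqh ifxd
Hunk 3: at line 6 remove [bwtq,gwr,iqh] add [ahy] -> 8 lines: oev cqpev xrmf ytihw spt qhqm ahy ifxd
Hunk 4: at line 4 remove [spt] add [ntd,rpb] -> 9 lines: oev cqpev xrmf ytihw ntd rpb qhqm ahy ifxd
Hunk 5: at line 5 remove [rpb,qhqm,ahy] add [ynch] -> 7 lines: oev cqpev xrmf ytihw ntd ynch ifxd
Hunk 6: at line 1 remove [cqpev,xrmf,ytihw] add [xxj] -> 5 lines: oev xxj ntd ynch ifxd
Final line 2: xxj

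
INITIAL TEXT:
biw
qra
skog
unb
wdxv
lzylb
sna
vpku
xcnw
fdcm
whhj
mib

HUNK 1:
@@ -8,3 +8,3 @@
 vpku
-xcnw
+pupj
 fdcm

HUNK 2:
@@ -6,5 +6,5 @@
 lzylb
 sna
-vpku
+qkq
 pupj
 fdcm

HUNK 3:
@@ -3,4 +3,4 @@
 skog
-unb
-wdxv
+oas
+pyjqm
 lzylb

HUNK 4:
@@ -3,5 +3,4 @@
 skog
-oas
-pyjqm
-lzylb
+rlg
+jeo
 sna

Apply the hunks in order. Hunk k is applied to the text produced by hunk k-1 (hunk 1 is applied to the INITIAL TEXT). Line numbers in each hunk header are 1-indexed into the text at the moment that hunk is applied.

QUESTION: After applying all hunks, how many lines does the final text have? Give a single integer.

Hunk 1: at line 8 remove [xcnw] add [pupj] -> 12 lines: biw qra skog unb wdxv lzylb sna vpku pupj fdcm whhj mib
Hunk 2: at line 6 remove [vpku] add [qkq] -> 12 lines: biw qra skog unb wdxv lzylb sna qkq pupj fdcm whhj mib
Hunk 3: at line 3 remove [unb,wdxv] add [oas,pyjqm] -> 12 lines: biw qra skog oas pyjqm lzylb sna qkq pupj fdcm whhj mib
Hunk 4: at line 3 remove [oas,pyjqm,lzylb] add [rlg,jeo] -> 11 lines: biw qra skog rlg jeo sna qkq pupj fdcm whhj mib
Final line count: 11

Answer: 11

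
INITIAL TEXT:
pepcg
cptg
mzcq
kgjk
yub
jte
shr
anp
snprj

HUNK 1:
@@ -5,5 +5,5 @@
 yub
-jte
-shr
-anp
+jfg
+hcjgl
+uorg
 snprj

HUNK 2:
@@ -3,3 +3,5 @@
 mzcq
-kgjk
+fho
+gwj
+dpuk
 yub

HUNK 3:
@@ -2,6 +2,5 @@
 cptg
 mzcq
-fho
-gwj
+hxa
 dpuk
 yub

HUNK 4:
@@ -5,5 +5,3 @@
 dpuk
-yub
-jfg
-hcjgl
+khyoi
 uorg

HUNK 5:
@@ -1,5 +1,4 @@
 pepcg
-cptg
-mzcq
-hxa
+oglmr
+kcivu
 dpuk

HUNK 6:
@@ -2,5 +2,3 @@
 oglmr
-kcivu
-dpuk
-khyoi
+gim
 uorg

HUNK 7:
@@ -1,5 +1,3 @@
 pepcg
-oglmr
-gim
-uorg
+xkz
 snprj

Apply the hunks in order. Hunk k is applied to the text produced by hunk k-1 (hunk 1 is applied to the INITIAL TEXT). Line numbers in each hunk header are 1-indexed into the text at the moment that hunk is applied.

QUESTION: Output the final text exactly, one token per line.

Hunk 1: at line 5 remove [jte,shr,anp] add [jfg,hcjgl,uorg] -> 9 lines: pepcg cptg mzcq kgjk yub jfg hcjgl uorg snprj
Hunk 2: at line 3 remove [kgjk] add [fho,gwj,dpuk] -> 11 lines: pepcg cptg mzcq fho gwj dpuk yub jfg hcjgl uorg snprj
Hunk 3: at line 2 remove [fho,gwj] add [hxa] -> 10 lines: pepcg cptg mzcq hxa dpuk yub jfg hcjgl uorg snprj
Hunk 4: at line 5 remove [yub,jfg,hcjgl] add [khyoi] -> 8 lines: pepcg cptg mzcq hxa dpuk khyoi uorg snprj
Hunk 5: at line 1 remove [cptg,mzcq,hxa] add [oglmr,kcivu] -> 7 lines: pepcg oglmr kcivu dpuk khyoi uorg snprj
Hunk 6: at line 2 remove [kcivu,dpuk,khyoi] add [gim] -> 5 lines: pepcg oglmr gim uorg snprj
Hunk 7: at line 1 remove [oglmr,gim,uorg] add [xkz] -> 3 lines: pepcg xkz snprj

Answer: pepcg
xkz
snprj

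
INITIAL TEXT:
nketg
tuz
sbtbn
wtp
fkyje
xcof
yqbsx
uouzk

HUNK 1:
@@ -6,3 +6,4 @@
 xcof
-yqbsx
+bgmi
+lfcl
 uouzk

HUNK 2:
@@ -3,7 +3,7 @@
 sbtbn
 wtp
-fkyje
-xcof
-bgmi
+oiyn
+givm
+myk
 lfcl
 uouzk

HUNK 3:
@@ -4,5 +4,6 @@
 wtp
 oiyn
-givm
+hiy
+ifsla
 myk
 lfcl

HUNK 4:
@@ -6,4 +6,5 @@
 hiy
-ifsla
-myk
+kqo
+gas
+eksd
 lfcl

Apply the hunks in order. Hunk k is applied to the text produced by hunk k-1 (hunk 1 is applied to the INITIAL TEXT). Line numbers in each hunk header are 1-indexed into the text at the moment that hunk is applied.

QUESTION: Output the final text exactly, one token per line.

Hunk 1: at line 6 remove [yqbsx] add [bgmi,lfcl] -> 9 lines: nketg tuz sbtbn wtp fkyje xcof bgmi lfcl uouzk
Hunk 2: at line 3 remove [fkyje,xcof,bgmi] add [oiyn,givm,myk] -> 9 lines: nketg tuz sbtbn wtp oiyn givm myk lfcl uouzk
Hunk 3: at line 4 remove [givm] add [hiy,ifsla] -> 10 lines: nketg tuz sbtbn wtp oiyn hiy ifsla myk lfcl uouzk
Hunk 4: at line 6 remove [ifsla,myk] add [kqo,gas,eksd] -> 11 lines: nketg tuz sbtbn wtp oiyn hiy kqo gas eksd lfcl uouzk

Answer: nketg
tuz
sbtbn
wtp
oiyn
hiy
kqo
gas
eksd
lfcl
uouzk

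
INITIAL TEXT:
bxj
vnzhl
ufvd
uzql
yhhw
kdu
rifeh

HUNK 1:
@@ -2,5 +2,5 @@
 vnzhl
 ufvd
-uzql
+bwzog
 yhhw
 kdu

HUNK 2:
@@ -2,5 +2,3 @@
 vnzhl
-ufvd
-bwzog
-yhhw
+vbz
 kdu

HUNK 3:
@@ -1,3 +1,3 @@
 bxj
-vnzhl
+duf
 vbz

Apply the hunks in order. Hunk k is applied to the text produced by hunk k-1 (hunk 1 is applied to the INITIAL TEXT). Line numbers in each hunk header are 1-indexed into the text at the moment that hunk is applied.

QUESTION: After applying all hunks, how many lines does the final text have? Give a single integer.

Answer: 5

Derivation:
Hunk 1: at line 2 remove [uzql] add [bwzog] -> 7 lines: bxj vnzhl ufvd bwzog yhhw kdu rifeh
Hunk 2: at line 2 remove [ufvd,bwzog,yhhw] add [vbz] -> 5 lines: bxj vnzhl vbz kdu rifeh
Hunk 3: at line 1 remove [vnzhl] add [duf] -> 5 lines: bxj duf vbz kdu rifeh
Final line count: 5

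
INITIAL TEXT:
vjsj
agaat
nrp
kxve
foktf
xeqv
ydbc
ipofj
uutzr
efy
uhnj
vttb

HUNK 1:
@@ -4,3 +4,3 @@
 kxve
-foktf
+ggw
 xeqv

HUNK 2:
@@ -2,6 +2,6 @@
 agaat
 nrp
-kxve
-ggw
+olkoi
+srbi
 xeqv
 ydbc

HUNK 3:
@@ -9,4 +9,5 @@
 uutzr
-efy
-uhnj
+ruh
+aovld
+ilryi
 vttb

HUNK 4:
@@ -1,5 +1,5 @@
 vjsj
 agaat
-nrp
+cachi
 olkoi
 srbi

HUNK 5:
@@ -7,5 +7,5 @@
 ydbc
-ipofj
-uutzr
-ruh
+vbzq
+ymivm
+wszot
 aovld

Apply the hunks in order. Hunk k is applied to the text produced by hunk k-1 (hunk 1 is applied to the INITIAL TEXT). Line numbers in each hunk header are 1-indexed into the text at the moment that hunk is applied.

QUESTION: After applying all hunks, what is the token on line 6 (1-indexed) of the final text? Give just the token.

Hunk 1: at line 4 remove [foktf] add [ggw] -> 12 lines: vjsj agaat nrp kxve ggw xeqv ydbc ipofj uutzr efy uhnj vttb
Hunk 2: at line 2 remove [kxve,ggw] add [olkoi,srbi] -> 12 lines: vjsj agaat nrp olkoi srbi xeqv ydbc ipofj uutzr efy uhnj vttb
Hunk 3: at line 9 remove [efy,uhnj] add [ruh,aovld,ilryi] -> 13 lines: vjsj agaat nrp olkoi srbi xeqv ydbc ipofj uutzr ruh aovld ilryi vttb
Hunk 4: at line 1 remove [nrp] add [cachi] -> 13 lines: vjsj agaat cachi olkoi srbi xeqv ydbc ipofj uutzr ruh aovld ilryi vttb
Hunk 5: at line 7 remove [ipofj,uutzr,ruh] add [vbzq,ymivm,wszot] -> 13 lines: vjsj agaat cachi olkoi srbi xeqv ydbc vbzq ymivm wszot aovld ilryi vttb
Final line 6: xeqv

Answer: xeqv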